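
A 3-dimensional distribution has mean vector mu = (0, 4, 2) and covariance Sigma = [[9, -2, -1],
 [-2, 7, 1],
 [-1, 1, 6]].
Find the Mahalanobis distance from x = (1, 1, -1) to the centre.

Step 1 — centre the observation: (x - mu) = (1, -3, -3).

Step 2 — invert Sigma (cofactor / det for 3×3, or solve directly):
  Sigma^{-1} = [[0.1199, 0.0322, 0.0146],
 [0.0322, 0.155, -0.0205],
 [0.0146, -0.0205, 0.1725]].

Step 3 — form the quadratic (x - mu)^T · Sigma^{-1} · (x - mu):
  Sigma^{-1} · (x - mu) = (-0.0205, -0.3713, -0.4415).
  (x - mu)^T · [Sigma^{-1} · (x - mu)] = (1)·(-0.0205) + (-3)·(-0.3713) + (-3)·(-0.4415) = 2.4181.

Step 4 — take square root: d = √(2.4181) ≈ 1.555.

d(x, mu) = √(2.4181) ≈ 1.555


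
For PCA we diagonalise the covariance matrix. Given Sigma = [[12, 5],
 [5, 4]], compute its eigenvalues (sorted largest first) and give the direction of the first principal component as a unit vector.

Step 1 — characteristic polynomial of 2×2 Sigma:
  det(Sigma - λI) = λ² - trace · λ + det = 0.
  trace = 12 + 4 = 16, det = 12·4 - (5)² = 23.
Step 2 — discriminant:
  Δ = trace² - 4·det = 256 - 92 = 164.
Step 3 — eigenvalues:
  λ = (trace ± √Δ)/2 = (16 ± 12.8062)/2,
  λ_1 = 14.4031,  λ_2 = 1.5969.

Step 4 — unit eigenvector for λ_1: solve (Sigma - λ_1 I)v = 0. First row:
  (12 - 14.4031)·v_x + (5)·v_y = 0, i.e. (-2.4031)·v_x + (5)·v_y = 0,
  so v ∝ (b, λ_1 - a) = (5, 2.4031) = u.
  ||u|| = √((5)² + (2.4031)²) = √(30.775) ≈ 5.5475,
  v_1 = u/||u|| ≈ (0.9013, 0.4332) (||v_1|| = 1).

λ_1 = 14.4031,  λ_2 = 1.5969;  v_1 ≈ (0.9013, 0.4332)


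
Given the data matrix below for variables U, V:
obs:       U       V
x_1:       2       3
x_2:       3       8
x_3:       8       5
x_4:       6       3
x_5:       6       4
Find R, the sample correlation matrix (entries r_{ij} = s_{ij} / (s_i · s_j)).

Step 1 — column means:
  mean(U) = (2 + 3 + 8 + 6 + 6) / 5 = 25/5 = 5
  mean(V) = (3 + 8 + 5 + 3 + 4) / 5 = 23/5 = 4.6

Step 2 — sample variances and covariances s[i,j] = (1/(n-1)) · Σ_k (x_{k,i} - mean_i) · (x_{k,j} - mean_j), with n-1 = 4:
  s[U,U] = ((-3)·(-3) + (-2)·(-2) + (3)·(3) + (1)·(1) + (1)·(1)) / 4 = 24/4 = 6
  s[U,V] = ((-3)·(-1.6) + (-2)·(3.4) + (3)·(0.4) + (1)·(-1.6) + (1)·(-0.6)) / 4 = -3/4 = -0.75
  s[V,V] = ((-1.6)·(-1.6) + (3.4)·(3.4) + (0.4)·(0.4) + (-1.6)·(-1.6) + (-0.6)·(-0.6)) / 4 = 17.2/4 = 4.3
  Sample standard deviations s_i = √(s[i,i]):
  s(U) = √(6) = 2.4495
  s(V) = √(4.3) = 2.0736

Step 3 — r_{ij} = s_{ij} / (s_i · s_j):
  r[U,U] = 1 (diagonal).
  r[U,V] = -0.75 / (2.4495 · 2.0736) = -0.75 / 5.0794 = -0.1477
  r[V,V] = 1 (diagonal).

R is symmetric with unit diagonal. Assembling:

R = [[1, -0.1477],
 [-0.1477, 1]]


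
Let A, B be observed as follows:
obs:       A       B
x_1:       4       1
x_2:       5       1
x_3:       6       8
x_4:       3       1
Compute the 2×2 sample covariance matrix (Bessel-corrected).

Step 1 — column means:
  mean(A) = (4 + 5 + 6 + 3) / 4 = 18/4 = 4.5
  mean(B) = (1 + 1 + 8 + 1) / 4 = 11/4 = 2.75

Step 2 — sample covariance S[i,j] = (1/(n-1)) · Σ_k (x_{k,i} - mean_i) · (x_{k,j} - mean_j), with n-1 = 3.
  S[A,A] = ((-0.5)·(-0.5) + (0.5)·(0.5) + (1.5)·(1.5) + (-1.5)·(-1.5)) / 3 = 5/3 = 1.6667
  S[A,B] = ((-0.5)·(-1.75) + (0.5)·(-1.75) + (1.5)·(5.25) + (-1.5)·(-1.75)) / 3 = 10.5/3 = 3.5
  S[B,B] = ((-1.75)·(-1.75) + (-1.75)·(-1.75) + (5.25)·(5.25) + (-1.75)·(-1.75)) / 3 = 36.75/3 = 12.25

S is symmetric (S[j,i] = S[i,j]). Assembling:

S = [[1.6667, 3.5],
 [3.5, 12.25]]


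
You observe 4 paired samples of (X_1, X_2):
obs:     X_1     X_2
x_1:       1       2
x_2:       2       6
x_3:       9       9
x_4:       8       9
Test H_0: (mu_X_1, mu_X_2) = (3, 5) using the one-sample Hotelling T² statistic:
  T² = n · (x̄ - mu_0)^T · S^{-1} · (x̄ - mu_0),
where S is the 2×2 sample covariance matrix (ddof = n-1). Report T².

Step 1 — sample mean vector:
  mean(X_1) = (1 + 2 + 9 + 8) / 4 = 20/4 = 5
  mean(X_2) = (2 + 6 + 9 + 9) / 4 = 26/4 = 6.5
  x̄ = (5, 6.5),  deviation x̄ - mu_0 = (5, 6.5) - (3, 5) = (2, 1.5).

Step 2 — sample covariance matrix, S[i,j] = (1/(n-1)) · Σ_k (x_{k,i} - mean_i) · (x_{k,j} - mean_j), divisor n-1 = 3:
  S[X_1,X_1] = ((-4)·(-4) + (-3)·(-3) + (4)·(4) + (3)·(3)) / 3 = 50/3 = 16.6667
  S[X_1,X_2] = ((-4)·(-4.5) + (-3)·(-0.5) + (4)·(2.5) + (3)·(2.5)) / 3 = 37/3 = 12.3333
  S[X_2,X_2] = ((-4.5)·(-4.5) + (-0.5)·(-0.5) + (2.5)·(2.5) + (2.5)·(2.5)) / 3 = 33/3 = 11
  S = [[16.6667, 12.3333],
 [12.3333, 11]].

Step 3 — invert S. det(S) = 16.6667·11 - (12.3333)² = 31.2222.
  S^{-1} = (1/det) · [[d, -b], [-b, a]] = [[0.3523, -0.395],
 [-0.395, 0.5338]].

Step 4 — quadratic form (x̄ - mu_0)^T · S^{-1} · (x̄ - mu_0):
  S^{-1} · (x̄ - mu_0) = (0.1121, 0.0107),
  (x̄ - mu_0)^T · [...] = (2)·(0.1121) + (1.5)·(0.0107) = 0.2402.

Step 5 — scale by n: T² = 4 · 0.2402 = 0.9609.

T² ≈ 0.9609


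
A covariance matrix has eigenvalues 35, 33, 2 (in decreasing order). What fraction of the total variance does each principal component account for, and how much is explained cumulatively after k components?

Step 1 — total variance = trace(Sigma) = Σ λ_i = 35 + 33 + 2 = 70.

Step 2 — fraction explained by component i = λ_i / Σ λ:
  PC1: 35/70 = 0.5
  PC2: 33/70 = 0.4714
  PC3: 2/70 = 0.0286

Step 3 — cumulative fraction after k components = (λ_1 + ... + λ_k) / Σ λ:
  k = 1: 35/70 = 0.5
  k = 2: (35 + 33)/70 = 68/70 = 0.9714
  k = 3: (35 + 33 + 2)/70 = 70/70 = 1

Summary (fraction, with percent):

explained: PC1 0.5 (50%), PC2 0.4714 (47.14%), PC3 0.0286 (2.86%);  cumulative: 0.5, 0.9714, 1


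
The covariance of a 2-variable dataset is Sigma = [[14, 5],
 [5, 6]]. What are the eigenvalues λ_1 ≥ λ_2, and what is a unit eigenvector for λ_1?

Step 1 — characteristic polynomial of 2×2 Sigma:
  det(Sigma - λI) = λ² - trace · λ + det = 0.
  trace = 14 + 6 = 20, det = 14·6 - (5)² = 59.
Step 2 — discriminant:
  Δ = trace² - 4·det = 400 - 236 = 164.
Step 3 — eigenvalues:
  λ = (trace ± √Δ)/2 = (20 ± 12.8062)/2,
  λ_1 = 16.4031,  λ_2 = 3.5969.

Step 4 — unit eigenvector for λ_1: solve (Sigma - λ_1 I)v = 0. First row:
  (14 - 16.4031)·v_x + (5)·v_y = 0, i.e. (-2.4031)·v_x + (5)·v_y = 0,
  so v ∝ (b, λ_1 - a) = (5, 2.4031) = u.
  ||u|| = √((5)² + (2.4031)²) = √(30.775) ≈ 5.5475,
  v_1 = u/||u|| ≈ (0.9013, 0.4332) (||v_1|| = 1).

λ_1 = 16.4031,  λ_2 = 3.5969;  v_1 ≈ (0.9013, 0.4332)


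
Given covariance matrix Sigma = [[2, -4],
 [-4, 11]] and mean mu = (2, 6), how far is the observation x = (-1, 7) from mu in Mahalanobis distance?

Step 1 — centre the observation: (x - mu) = (-3, 1).

Step 2 — invert Sigma. det(Sigma) = 2·11 - (-4)² = 6.
  Sigma^{-1} = (1/det) · [[d, -b], [-b, a]] = [[1.8333, 0.6667],
 [0.6667, 0.3333]].

Step 3 — form the quadratic (x - mu)^T · Sigma^{-1} · (x - mu):
  Sigma^{-1} · (x - mu) = (-4.8333, -1.6667).
  (x - mu)^T · [Sigma^{-1} · (x - mu)] = (-3)·(-4.8333) + (1)·(-1.6667) = 12.8333.

Step 4 — take square root: d = √(12.8333) ≈ 3.5824.

d(x, mu) = √(12.8333) ≈ 3.5824


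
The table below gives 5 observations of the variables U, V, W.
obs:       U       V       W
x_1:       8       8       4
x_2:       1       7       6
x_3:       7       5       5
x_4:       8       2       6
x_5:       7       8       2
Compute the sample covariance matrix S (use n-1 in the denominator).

Step 1 — column means:
  mean(U) = (8 + 1 + 7 + 8 + 7) / 5 = 31/5 = 6.2
  mean(V) = (8 + 7 + 5 + 2 + 8) / 5 = 30/5 = 6
  mean(W) = (4 + 6 + 5 + 6 + 2) / 5 = 23/5 = 4.6

Step 2 — sample covariance S[i,j] = (1/(n-1)) · Σ_k (x_{k,i} - mean_i) · (x_{k,j} - mean_j), with n-1 = 4.
  S[U,U] = ((1.8)·(1.8) + (-5.2)·(-5.2) + (0.8)·(0.8) + (1.8)·(1.8) + (0.8)·(0.8)) / 4 = 34.8/4 = 8.7
  S[U,V] = ((1.8)·(2) + (-5.2)·(1) + (0.8)·(-1) + (1.8)·(-4) + (0.8)·(2)) / 4 = -8/4 = -2
  S[U,W] = ((1.8)·(-0.6) + (-5.2)·(1.4) + (0.8)·(0.4) + (1.8)·(1.4) + (0.8)·(-2.6)) / 4 = -7.6/4 = -1.9
  S[V,V] = ((2)·(2) + (1)·(1) + (-1)·(-1) + (-4)·(-4) + (2)·(2)) / 4 = 26/4 = 6.5
  S[V,W] = ((2)·(-0.6) + (1)·(1.4) + (-1)·(0.4) + (-4)·(1.4) + (2)·(-2.6)) / 4 = -11/4 = -2.75
  S[W,W] = ((-0.6)·(-0.6) + (1.4)·(1.4) + (0.4)·(0.4) + (1.4)·(1.4) + (-2.6)·(-2.6)) / 4 = 11.2/4 = 2.8

S is symmetric (S[j,i] = S[i,j]). Assembling:

S = [[8.7, -2, -1.9],
 [-2, 6.5, -2.75],
 [-1.9, -2.75, 2.8]]


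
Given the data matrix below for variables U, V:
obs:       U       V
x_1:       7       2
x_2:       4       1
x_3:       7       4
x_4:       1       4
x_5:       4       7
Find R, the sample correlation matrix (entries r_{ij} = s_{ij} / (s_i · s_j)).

Step 1 — column means:
  mean(U) = (7 + 4 + 7 + 1 + 4) / 5 = 23/5 = 4.6
  mean(V) = (2 + 1 + 4 + 4 + 7) / 5 = 18/5 = 3.6

Step 2 — sample variances and covariances s[i,j] = (1/(n-1)) · Σ_k (x_{k,i} - mean_i) · (x_{k,j} - mean_j), with n-1 = 4:
  s[U,U] = ((2.4)·(2.4) + (-0.6)·(-0.6) + (2.4)·(2.4) + (-3.6)·(-3.6) + (-0.6)·(-0.6)) / 4 = 25.2/4 = 6.3
  s[U,V] = ((2.4)·(-1.6) + (-0.6)·(-2.6) + (2.4)·(0.4) + (-3.6)·(0.4) + (-0.6)·(3.4)) / 4 = -4.8/4 = -1.2
  s[V,V] = ((-1.6)·(-1.6) + (-2.6)·(-2.6) + (0.4)·(0.4) + (0.4)·(0.4) + (3.4)·(3.4)) / 4 = 21.2/4 = 5.3
  Sample standard deviations s_i = √(s[i,i]):
  s(U) = √(6.3) = 2.51
  s(V) = √(5.3) = 2.3022

Step 3 — r_{ij} = s_{ij} / (s_i · s_j):
  r[U,U] = 1 (diagonal).
  r[U,V] = -1.2 / (2.51 · 2.3022) = -1.2 / 5.7784 = -0.2077
  r[V,V] = 1 (diagonal).

R is symmetric with unit diagonal. Assembling:

R = [[1, -0.2077],
 [-0.2077, 1]]


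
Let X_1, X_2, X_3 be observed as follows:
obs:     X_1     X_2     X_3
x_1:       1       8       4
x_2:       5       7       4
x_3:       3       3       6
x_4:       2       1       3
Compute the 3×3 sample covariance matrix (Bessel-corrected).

Step 1 — column means:
  mean(X_1) = (1 + 5 + 3 + 2) / 4 = 11/4 = 2.75
  mean(X_2) = (8 + 7 + 3 + 1) / 4 = 19/4 = 4.75
  mean(X_3) = (4 + 4 + 6 + 3) / 4 = 17/4 = 4.25

Step 2 — sample covariance S[i,j] = (1/(n-1)) · Σ_k (x_{k,i} - mean_i) · (x_{k,j} - mean_j), with n-1 = 3.
  S[X_1,X_1] = ((-1.75)·(-1.75) + (2.25)·(2.25) + (0.25)·(0.25) + (-0.75)·(-0.75)) / 3 = 8.75/3 = 2.9167
  S[X_1,X_2] = ((-1.75)·(3.25) + (2.25)·(2.25) + (0.25)·(-1.75) + (-0.75)·(-3.75)) / 3 = 1.75/3 = 0.5833
  S[X_1,X_3] = ((-1.75)·(-0.25) + (2.25)·(-0.25) + (0.25)·(1.75) + (-0.75)·(-1.25)) / 3 = 1.25/3 = 0.4167
  S[X_2,X_2] = ((3.25)·(3.25) + (2.25)·(2.25) + (-1.75)·(-1.75) + (-3.75)·(-3.75)) / 3 = 32.75/3 = 10.9167
  S[X_2,X_3] = ((3.25)·(-0.25) + (2.25)·(-0.25) + (-1.75)·(1.75) + (-3.75)·(-1.25)) / 3 = 0.25/3 = 0.0833
  S[X_3,X_3] = ((-0.25)·(-0.25) + (-0.25)·(-0.25) + (1.75)·(1.75) + (-1.25)·(-1.25)) / 3 = 4.75/3 = 1.5833

S is symmetric (S[j,i] = S[i,j]). Assembling:

S = [[2.9167, 0.5833, 0.4167],
 [0.5833, 10.9167, 0.0833],
 [0.4167, 0.0833, 1.5833]]


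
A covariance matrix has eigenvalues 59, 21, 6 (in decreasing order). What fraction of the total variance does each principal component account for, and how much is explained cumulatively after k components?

Step 1 — total variance = trace(Sigma) = Σ λ_i = 59 + 21 + 6 = 86.

Step 2 — fraction explained by component i = λ_i / Σ λ:
  PC1: 59/86 = 0.686
  PC2: 21/86 = 0.2442
  PC3: 6/86 = 0.0698

Step 3 — cumulative fraction after k components = (λ_1 + ... + λ_k) / Σ λ:
  k = 1: 59/86 = 0.686
  k = 2: (59 + 21)/86 = 80/86 = 0.9302
  k = 3: (59 + 21 + 6)/86 = 86/86 = 1

Summary (fraction, with percent):

explained: PC1 0.686 (68.6%), PC2 0.2442 (24.42%), PC3 0.0698 (6.98%);  cumulative: 0.686, 0.9302, 1


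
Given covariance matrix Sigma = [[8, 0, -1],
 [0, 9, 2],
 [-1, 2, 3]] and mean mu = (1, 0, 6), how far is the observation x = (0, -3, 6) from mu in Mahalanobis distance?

Step 1 — centre the observation: (x - mu) = (-1, -3, 0).

Step 2 — invert Sigma (cofactor / det for 3×3, or solve directly):
  Sigma^{-1} = [[0.1314, -0.0114, 0.0514],
 [-0.0114, 0.1314, -0.0914],
 [0.0514, -0.0914, 0.4114]].

Step 3 — form the quadratic (x - mu)^T · Sigma^{-1} · (x - mu):
  Sigma^{-1} · (x - mu) = (-0.0971, -0.3829, 0.2229).
  (x - mu)^T · [Sigma^{-1} · (x - mu)] = (-1)·(-0.0971) + (-3)·(-0.3829) + (0)·(0.2229) = 1.2457.

Step 4 — take square root: d = √(1.2457) ≈ 1.1161.

d(x, mu) = √(1.2457) ≈ 1.1161


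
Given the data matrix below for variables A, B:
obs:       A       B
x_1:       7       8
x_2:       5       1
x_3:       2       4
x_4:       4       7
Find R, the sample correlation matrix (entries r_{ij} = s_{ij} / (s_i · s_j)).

Step 1 — column means:
  mean(A) = (7 + 5 + 2 + 4) / 4 = 18/4 = 4.5
  mean(B) = (8 + 1 + 4 + 7) / 4 = 20/4 = 5

Step 2 — sample variances and covariances s[i,j] = (1/(n-1)) · Σ_k (x_{k,i} - mean_i) · (x_{k,j} - mean_j), with n-1 = 3:
  s[A,A] = ((2.5)·(2.5) + (0.5)·(0.5) + (-2.5)·(-2.5) + (-0.5)·(-0.5)) / 3 = 13/3 = 4.3333
  s[A,B] = ((2.5)·(3) + (0.5)·(-4) + (-2.5)·(-1) + (-0.5)·(2)) / 3 = 7/3 = 2.3333
  s[B,B] = ((3)·(3) + (-4)·(-4) + (-1)·(-1) + (2)·(2)) / 3 = 30/3 = 10
  Sample standard deviations s_i = √(s[i,i]):
  s(A) = √(4.3333) = 2.0817
  s(B) = √(10) = 3.1623

Step 3 — r_{ij} = s_{ij} / (s_i · s_j):
  r[A,A] = 1 (diagonal).
  r[A,B] = 2.3333 / (2.0817 · 3.1623) = 2.3333 / 6.5828 = 0.3545
  r[B,B] = 1 (diagonal).

R is symmetric with unit diagonal. Assembling:

R = [[1, 0.3545],
 [0.3545, 1]]


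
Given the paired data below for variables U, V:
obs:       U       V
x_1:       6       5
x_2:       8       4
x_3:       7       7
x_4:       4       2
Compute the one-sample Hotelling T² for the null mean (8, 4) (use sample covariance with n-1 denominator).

Step 1 — sample mean vector:
  mean(U) = (6 + 8 + 7 + 4) / 4 = 25/4 = 6.25
  mean(V) = (5 + 4 + 7 + 2) / 4 = 18/4 = 4.5
  x̄ = (6.25, 4.5),  deviation x̄ - mu_0 = (6.25, 4.5) - (8, 4) = (-1.75, 0.5).

Step 2 — sample covariance matrix, S[i,j] = (1/(n-1)) · Σ_k (x_{k,i} - mean_i) · (x_{k,j} - mean_j), divisor n-1 = 3:
  S[U,U] = ((-0.25)·(-0.25) + (1.75)·(1.75) + (0.75)·(0.75) + (-2.25)·(-2.25)) / 3 = 8.75/3 = 2.9167
  S[U,V] = ((-0.25)·(0.5) + (1.75)·(-0.5) + (0.75)·(2.5) + (-2.25)·(-2.5)) / 3 = 6.5/3 = 2.1667
  S[V,V] = ((0.5)·(0.5) + (-0.5)·(-0.5) + (2.5)·(2.5) + (-2.5)·(-2.5)) / 3 = 13/3 = 4.3333
  S = [[2.9167, 2.1667],
 [2.1667, 4.3333]].

Step 3 — invert S. det(S) = 2.9167·4.3333 - (2.1667)² = 7.9444.
  S^{-1} = (1/det) · [[d, -b], [-b, a]] = [[0.5455, -0.2727],
 [-0.2727, 0.3671]].

Step 4 — quadratic form (x̄ - mu_0)^T · S^{-1} · (x̄ - mu_0):
  S^{-1} · (x̄ - mu_0) = (-1.0909, 0.6608),
  (x̄ - mu_0)^T · [...] = (-1.75)·(-1.0909) + (0.5)·(0.6608) = 2.2395.

Step 5 — scale by n: T² = 4 · 2.2395 = 8.958.

T² ≈ 8.958


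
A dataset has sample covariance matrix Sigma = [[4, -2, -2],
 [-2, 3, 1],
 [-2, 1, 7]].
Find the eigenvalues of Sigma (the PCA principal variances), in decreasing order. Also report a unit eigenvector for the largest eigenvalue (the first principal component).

Step 1 — characteristic polynomial p(λ) = det(λI - Sigma) = λ³ - tr·λ² + c_1·λ - det, where tr = trace, c_1 = sum of the principal 2×2 minors, det = det(Sigma):
  tr = 4 + 3 + 7 = 14,
  c_1 = (4·3 - (-2)²) + (4·7 - (-2)²) + (3·7 - (1)²) = 8 + 24 + 20 = 52,
  det = 4·(3·7 - (1)²) - (-2)·((-2)·7 - (1)·(-2)) + (-2)·((-2)·(1) - 3·(-2)) = 4·(20) - (-2)·(-12) + (-2)·(4) = 48.
  So p(λ) = λ³ - 14λ² + 52λ - 48.
Step 2 — look for an integer root (rational root theorem: any rational root is an integer divisor of 48). Testing λ = 4:
  p(4) = 64 - 224 + 208 - 48 = 0  ✓
  Dividing out (λ - 4): p(λ) = (λ - 4)(λ² - 10λ + 12).
Step 3 — remaining eigenvalues from the quadratic λ² - 10λ + 12 = 0:
  Δ = 10² - 4·12 = 100 - 48 = 52,  λ = (10 ± √52)/2 = (10 ± 7.2111)/2 ≈ 8.6056 or 1.3944.
  Sorted: λ_1 = 8.6056,  λ_2 = 4,  λ_3 = 1.3944  (check: sum = 14 = tr ✓).

Step 4 — unit eigenvector for λ_1 ≈ 8.6056: v spans the null space of (Sigma - λ_1 I), whose rows are
  r_1 = (-4.6056, -2, -2),  r_2 = (-2, -5.6056, 1),  r_3 = (-2, 1, -1.6056).
  v is orthogonal to every row, so take v ∝ r_1 × r_2 = ((-2)·(1) - (-2)·(-5.6056), (-2)·(-2) - (-4.6056)·(1), (-4.6056)·(-5.6056) - (-2)·(-2)) ≈ (-13.2111, 8.6056, 21.8167).
  Rescale (multiply by -1 so the first nonzero entry is positive): u = (13.2111, -8.6056, -21.8167).
  ||u|| = √((13.2111)² + (-8.6056)² + (-21.8167)²) = √(724.5551) ≈ 26.9176,  v_1 = u/||u|| ≈ (0.4908, -0.3197, -0.8105) (||v_1|| = 1).

λ_1 = 8.6056,  λ_2 = 4,  λ_3 = 1.3944;  v_1 ≈ (0.4908, -0.3197, -0.8105)


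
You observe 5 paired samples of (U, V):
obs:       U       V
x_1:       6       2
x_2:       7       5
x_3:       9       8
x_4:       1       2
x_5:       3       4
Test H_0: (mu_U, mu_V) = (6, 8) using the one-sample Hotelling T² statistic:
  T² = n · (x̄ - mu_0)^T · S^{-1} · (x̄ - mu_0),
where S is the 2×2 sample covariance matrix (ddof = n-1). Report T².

Step 1 — sample mean vector:
  mean(U) = (6 + 7 + 9 + 1 + 3) / 5 = 26/5 = 5.2
  mean(V) = (2 + 5 + 8 + 2 + 4) / 5 = 21/5 = 4.2
  x̄ = (5.2, 4.2),  deviation x̄ - mu_0 = (5.2, 4.2) - (6, 8) = (-0.8, -3.8).

Step 2 — sample covariance matrix, S[i,j] = (1/(n-1)) · Σ_k (x_{k,i} - mean_i) · (x_{k,j} - mean_j), divisor n-1 = 4:
  S[U,U] = ((0.8)·(0.8) + (1.8)·(1.8) + (3.8)·(3.8) + (-4.2)·(-4.2) + (-2.2)·(-2.2)) / 4 = 40.8/4 = 10.2
  S[U,V] = ((0.8)·(-2.2) + (1.8)·(0.8) + (3.8)·(3.8) + (-4.2)·(-2.2) + (-2.2)·(-0.2)) / 4 = 23.8/4 = 5.95
  S[V,V] = ((-2.2)·(-2.2) + (0.8)·(0.8) + (3.8)·(3.8) + (-2.2)·(-2.2) + (-0.2)·(-0.2)) / 4 = 24.8/4 = 6.2
  S = [[10.2, 5.95],
 [5.95, 6.2]].

Step 3 — invert S. det(S) = 10.2·6.2 - (5.95)² = 27.8375.
  S^{-1} = (1/det) · [[d, -b], [-b, a]] = [[0.2227, -0.2137],
 [-0.2137, 0.3664]].

Step 4 — quadratic form (x̄ - mu_0)^T · S^{-1} · (x̄ - mu_0):
  S^{-1} · (x̄ - mu_0) = (0.634, -1.2214),
  (x̄ - mu_0)^T · [...] = (-0.8)·(0.634) + (-3.8)·(-1.2214) = 4.134.

Step 5 — scale by n: T² = 5 · 4.134 = 20.67.

T² ≈ 20.67


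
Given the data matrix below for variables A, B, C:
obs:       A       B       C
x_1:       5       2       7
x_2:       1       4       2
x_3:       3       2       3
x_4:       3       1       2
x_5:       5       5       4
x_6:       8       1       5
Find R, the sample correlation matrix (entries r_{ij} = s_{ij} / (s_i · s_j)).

Step 1 — column means:
  mean(A) = (5 + 1 + 3 + 3 + 5 + 8) / 6 = 25/6 = 4.1667
  mean(B) = (2 + 4 + 2 + 1 + 5 + 1) / 6 = 15/6 = 2.5
  mean(C) = (7 + 2 + 3 + 2 + 4 + 5) / 6 = 23/6 = 3.8333

Step 2 — sample variances and covariances s[i,j] = (1/(n-1)) · Σ_k (x_{k,i} - mean_i) · (x_{k,j} - mean_j), with n-1 = 5:
  s[A,A] = ((0.8333)·(0.8333) + (-3.1667)·(-3.1667) + (-1.1667)·(-1.1667) + (-1.1667)·(-1.1667) + (0.8333)·(0.8333) + (3.8333)·(3.8333)) / 5 = 28.8333/5 = 5.7667
  s[A,B] = ((0.8333)·(-0.5) + (-3.1667)·(1.5) + (-1.1667)·(-0.5) + (-1.1667)·(-1.5) + (0.8333)·(2.5) + (3.8333)·(-1.5)) / 5 = -6.5/5 = -1.3
  s[A,C] = ((0.8333)·(3.1667) + (-3.1667)·(-1.8333) + (-1.1667)·(-0.8333) + (-1.1667)·(-1.8333) + (0.8333)·(0.1667) + (3.8333)·(1.1667)) / 5 = 16.1667/5 = 3.2333
  s[B,B] = ((-0.5)·(-0.5) + (1.5)·(1.5) + (-0.5)·(-0.5) + (-1.5)·(-1.5) + (2.5)·(2.5) + (-1.5)·(-1.5)) / 5 = 13.5/5 = 2.7
  s[B,C] = ((-0.5)·(3.1667) + (1.5)·(-1.8333) + (-0.5)·(-0.8333) + (-1.5)·(-1.8333) + (2.5)·(0.1667) + (-1.5)·(1.1667)) / 5 = -2.5/5 = -0.5
  s[C,C] = ((3.1667)·(3.1667) + (-1.8333)·(-1.8333) + (-0.8333)·(-0.8333) + (-1.8333)·(-1.8333) + (0.1667)·(0.1667) + (1.1667)·(1.1667)) / 5 = 18.8333/5 = 3.7667
  Sample standard deviations s_i = √(s[i,i]):
  s(A) = √(5.7667) = 2.4014
  s(B) = √(2.7) = 1.6432
  s(C) = √(3.7667) = 1.9408

Step 3 — r_{ij} = s_{ij} / (s_i · s_j):
  r[A,A] = 1 (diagonal).
  r[A,B] = -1.3 / (2.4014 · 1.6432) = -1.3 / 3.9459 = -0.3295
  r[A,C] = 3.2333 / (2.4014 · 1.9408) = 3.2333 / 4.6606 = 0.6938
  r[B,B] = 1 (diagonal).
  r[B,C] = -0.5 / (1.6432 · 1.9408) = -0.5 / 3.189 = -0.1568
  r[C,C] = 1 (diagonal).

R is symmetric with unit diagonal. Assembling:

R = [[1, -0.3295, 0.6938],
 [-0.3295, 1, -0.1568],
 [0.6938, -0.1568, 1]]


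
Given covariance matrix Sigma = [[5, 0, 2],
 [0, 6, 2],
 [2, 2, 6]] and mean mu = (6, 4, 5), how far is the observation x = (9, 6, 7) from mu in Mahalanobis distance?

Step 1 — centre the observation: (x - mu) = (3, 2, 2).

Step 2 — invert Sigma (cofactor / det for 3×3, or solve directly):
  Sigma^{-1} = [[0.2353, 0.0294, -0.0882],
 [0.0294, 0.1912, -0.0735],
 [-0.0882, -0.0735, 0.2206]].

Step 3 — form the quadratic (x - mu)^T · Sigma^{-1} · (x - mu):
  Sigma^{-1} · (x - mu) = (0.5882, 0.3235, 0.0294).
  (x - mu)^T · [Sigma^{-1} · (x - mu)] = (3)·(0.5882) + (2)·(0.3235) + (2)·(0.0294) = 2.4706.

Step 4 — take square root: d = √(2.4706) ≈ 1.5718.

d(x, mu) = √(2.4706) ≈ 1.5718


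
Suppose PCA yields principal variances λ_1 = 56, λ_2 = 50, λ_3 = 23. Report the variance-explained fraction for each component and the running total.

Step 1 — total variance = trace(Sigma) = Σ λ_i = 56 + 50 + 23 = 129.

Step 2 — fraction explained by component i = λ_i / Σ λ:
  PC1: 56/129 = 0.4341
  PC2: 50/129 = 0.3876
  PC3: 23/129 = 0.1783

Step 3 — cumulative fraction after k components = (λ_1 + ... + λ_k) / Σ λ:
  k = 1: 56/129 = 0.4341
  k = 2: (56 + 50)/129 = 106/129 = 0.8217
  k = 3: (56 + 50 + 23)/129 = 129/129 = 1

Summary (fraction, with percent):

explained: PC1 0.4341 (43.41%), PC2 0.3876 (38.76%), PC3 0.1783 (17.83%);  cumulative: 0.4341, 0.8217, 1


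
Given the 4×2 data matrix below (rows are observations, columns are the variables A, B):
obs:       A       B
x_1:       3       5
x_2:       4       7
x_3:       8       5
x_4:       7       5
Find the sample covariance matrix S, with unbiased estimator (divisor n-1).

Step 1 — column means:
  mean(A) = (3 + 4 + 8 + 7) / 4 = 22/4 = 5.5
  mean(B) = (5 + 7 + 5 + 5) / 4 = 22/4 = 5.5

Step 2 — sample covariance S[i,j] = (1/(n-1)) · Σ_k (x_{k,i} - mean_i) · (x_{k,j} - mean_j), with n-1 = 3.
  S[A,A] = ((-2.5)·(-2.5) + (-1.5)·(-1.5) + (2.5)·(2.5) + (1.5)·(1.5)) / 3 = 17/3 = 5.6667
  S[A,B] = ((-2.5)·(-0.5) + (-1.5)·(1.5) + (2.5)·(-0.5) + (1.5)·(-0.5)) / 3 = -3/3 = -1
  S[B,B] = ((-0.5)·(-0.5) + (1.5)·(1.5) + (-0.5)·(-0.5) + (-0.5)·(-0.5)) / 3 = 3/3 = 1

S is symmetric (S[j,i] = S[i,j]). Assembling:

S = [[5.6667, -1],
 [-1, 1]]


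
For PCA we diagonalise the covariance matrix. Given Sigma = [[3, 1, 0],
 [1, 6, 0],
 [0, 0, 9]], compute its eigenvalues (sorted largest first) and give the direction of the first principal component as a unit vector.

Step 1 — characteristic polynomial p(λ) = det(λI - Sigma) = λ³ - tr·λ² + c_1·λ - det, where tr = trace, c_1 = sum of the principal 2×2 minors, det = det(Sigma):
  tr = 3 + 6 + 9 = 18,
  c_1 = (3·6 - (1)²) + (3·9 - (0)²) + (6·9 - (0)²) = 17 + 27 + 54 = 98,
  det = 3·(6·9 - (0)²) - (1)·((1)·9 - (0)·(0)) + (0)·((1)·(0) - 6·(0)) = 3·(54) - (1)·(9) + (0)·(0) = 153.
  So p(λ) = λ³ - 18λ² + 98λ - 153.
Step 2 — look for an integer root (rational root theorem: any rational root is an integer divisor of 153). Testing λ = 9:
  p(9) = 729 - 1458 + 882 - 153 = 0  ✓
  Dividing out (λ - 9): p(λ) = (λ - 9)(λ² - 9λ + 17).
Step 3 — remaining eigenvalues from the quadratic λ² - 9λ + 17 = 0:
  Δ = 9² - 4·17 = 81 - 68 = 13,  λ = (9 ± √13)/2 = (9 ± 3.6056)/2 ≈ 6.3028 or 2.6972.
  Sorted: λ_1 = 9,  λ_2 = 6.3028,  λ_3 = 2.6972  (check: sum = 18 = tr ✓).

Step 4 — unit eigenvector for λ_1 = 9: v spans the null space of (Sigma - λ_1 I), whose rows are
  r_1 = (-6, 1, 0),  r_2 = (1, -3, 0),  r_3 = (0, 0, 0).
  v is orthogonal to every row, so take v ∝ r_1 × r_2 = ((1)·(0) - (0)·(-3), (0)·(1) - (-6)·(0), (-6)·(-3) - (1)·(1)) = (0, 0, 17).
  Rescale (divide by 17): u = (0, 0, 1).
  ||u|| = √((0)² + (0)² + (1)²) = √(1) = 1,  v_1 = u/||u|| ≈ (0, 0, 1) (||v_1|| = 1).

λ_1 = 9,  λ_2 = 6.3028,  λ_3 = 2.6972;  v_1 ≈ (0, 0, 1)


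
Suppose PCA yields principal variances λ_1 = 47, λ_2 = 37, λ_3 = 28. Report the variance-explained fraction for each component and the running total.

Step 1 — total variance = trace(Sigma) = Σ λ_i = 47 + 37 + 28 = 112.

Step 2 — fraction explained by component i = λ_i / Σ λ:
  PC1: 47/112 = 0.4196
  PC2: 37/112 = 0.3304
  PC3: 28/112 = 0.25

Step 3 — cumulative fraction after k components = (λ_1 + ... + λ_k) / Σ λ:
  k = 1: 47/112 = 0.4196
  k = 2: (47 + 37)/112 = 84/112 = 0.75
  k = 3: (47 + 37 + 28)/112 = 112/112 = 1

Summary (fraction, with percent):

explained: PC1 0.4196 (41.96%), PC2 0.3304 (33.04%), PC3 0.25 (25%);  cumulative: 0.4196, 0.75, 1


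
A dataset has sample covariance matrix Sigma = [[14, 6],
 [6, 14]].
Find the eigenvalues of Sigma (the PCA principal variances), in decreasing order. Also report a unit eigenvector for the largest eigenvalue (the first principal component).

Step 1 — characteristic polynomial of 2×2 Sigma:
  det(Sigma - λI) = λ² - trace · λ + det = 0.
  trace = 14 + 14 = 28, det = 14·14 - (6)² = 160.
Step 2 — discriminant:
  Δ = trace² - 4·det = 784 - 640 = 144.
Step 3 — eigenvalues:
  λ = (trace ± √Δ)/2 = (28 ± 12)/2,
  λ_1 = 20,  λ_2 = 8.

Step 4 — unit eigenvector for λ_1: solve (Sigma - λ_1 I)v = 0. First row:
  (14 - 20)·v_x + (6)·v_y = 0, i.e. (-6)·v_x + (6)·v_y = 0,
  so v ∝ (b, λ_1 - a) = (6, 6) = u.
  ||u|| = √((6)² + (6)²) = √(72) ≈ 8.4853,
  v_1 = u/||u|| ≈ (0.7071, 0.7071) (||v_1|| = 1).

λ_1 = 20,  λ_2 = 8;  v_1 ≈ (0.7071, 0.7071)


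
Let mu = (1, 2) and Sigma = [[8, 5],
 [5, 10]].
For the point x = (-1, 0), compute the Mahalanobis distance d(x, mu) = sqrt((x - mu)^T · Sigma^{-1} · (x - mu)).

Step 1 — centre the observation: (x - mu) = (-2, -2).

Step 2 — invert Sigma. det(Sigma) = 8·10 - (5)² = 55.
  Sigma^{-1} = (1/det) · [[d, -b], [-b, a]] = [[0.1818, -0.0909],
 [-0.0909, 0.1455]].

Step 3 — form the quadratic (x - mu)^T · Sigma^{-1} · (x - mu):
  Sigma^{-1} · (x - mu) = (-0.1818, -0.1091).
  (x - mu)^T · [Sigma^{-1} · (x - mu)] = (-2)·(-0.1818) + (-2)·(-0.1091) = 0.5818.

Step 4 — take square root: d = √(0.5818) ≈ 0.7628.

d(x, mu) = √(0.5818) ≈ 0.7628


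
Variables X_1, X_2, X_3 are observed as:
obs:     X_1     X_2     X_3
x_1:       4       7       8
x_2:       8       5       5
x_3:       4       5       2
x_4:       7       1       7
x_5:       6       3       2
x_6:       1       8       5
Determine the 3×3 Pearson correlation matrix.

Step 1 — column means:
  mean(X_1) = (4 + 8 + 4 + 7 + 6 + 1) / 6 = 30/6 = 5
  mean(X_2) = (7 + 5 + 5 + 1 + 3 + 8) / 6 = 29/6 = 4.8333
  mean(X_3) = (8 + 5 + 2 + 7 + 2 + 5) / 6 = 29/6 = 4.8333

Step 2 — sample variances and covariances s[i,j] = (1/(n-1)) · Σ_k (x_{k,i} - mean_i) · (x_{k,j} - mean_j), with n-1 = 5:
  s[X_1,X_1] = ((-1)·(-1) + (3)·(3) + (-1)·(-1) + (2)·(2) + (1)·(1) + (-4)·(-4)) / 5 = 32/5 = 6.4
  s[X_1,X_2] = ((-1)·(2.1667) + (3)·(0.1667) + (-1)·(0.1667) + (2)·(-3.8333) + (1)·(-1.8333) + (-4)·(3.1667)) / 5 = -24/5 = -4.8
  s[X_1,X_3] = ((-1)·(3.1667) + (3)·(0.1667) + (-1)·(-2.8333) + (2)·(2.1667) + (1)·(-2.8333) + (-4)·(0.1667)) / 5 = 1/5 = 0.2
  s[X_2,X_2] = ((2.1667)·(2.1667) + (0.1667)·(0.1667) + (0.1667)·(0.1667) + (-3.8333)·(-3.8333) + (-1.8333)·(-1.8333) + (3.1667)·(3.1667)) / 5 = 32.8333/5 = 6.5667
  s[X_2,X_3] = ((2.1667)·(3.1667) + (0.1667)·(0.1667) + (0.1667)·(-2.8333) + (-3.8333)·(2.1667) + (-1.8333)·(-2.8333) + (3.1667)·(0.1667)) / 5 = 3.8333/5 = 0.7667
  s[X_3,X_3] = ((3.1667)·(3.1667) + (0.1667)·(0.1667) + (-2.8333)·(-2.8333) + (2.1667)·(2.1667) + (-2.8333)·(-2.8333) + (0.1667)·(0.1667)) / 5 = 30.8333/5 = 6.1667
  Sample standard deviations s_i = √(s[i,i]):
  s(X_1) = √(6.4) = 2.5298
  s(X_2) = √(6.5667) = 2.5626
  s(X_3) = √(6.1667) = 2.4833

Step 3 — r_{ij} = s_{ij} / (s_i · s_j):
  r[X_1,X_1] = 1 (diagonal).
  r[X_1,X_2] = -4.8 / (2.5298 · 2.5626) = -4.8 / 6.4828 = -0.7404
  r[X_1,X_3] = 0.2 / (2.5298 · 2.4833) = 0.2 / 6.2823 = 0.0318
  r[X_2,X_2] = 1 (diagonal).
  r[X_2,X_3] = 0.7667 / (2.5626 · 2.4833) = 0.7667 / 6.3635 = 0.1205
  r[X_3,X_3] = 1 (diagonal).

R is symmetric with unit diagonal. Assembling:

R = [[1, -0.7404, 0.0318],
 [-0.7404, 1, 0.1205],
 [0.0318, 0.1205, 1]]


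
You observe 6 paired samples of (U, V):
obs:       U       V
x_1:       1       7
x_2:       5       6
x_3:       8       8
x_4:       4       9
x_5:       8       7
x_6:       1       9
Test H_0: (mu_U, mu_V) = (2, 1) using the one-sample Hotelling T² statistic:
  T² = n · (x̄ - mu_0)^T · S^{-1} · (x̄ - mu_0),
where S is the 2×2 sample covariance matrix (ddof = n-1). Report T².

Step 1 — sample mean vector:
  mean(U) = (1 + 5 + 8 + 4 + 8 + 1) / 6 = 27/6 = 4.5
  mean(V) = (7 + 6 + 8 + 9 + 7 + 9) / 6 = 46/6 = 7.6667
  x̄ = (4.5, 7.6667),  deviation x̄ - mu_0 = (4.5, 7.6667) - (2, 1) = (2.5, 6.6667).

Step 2 — sample covariance matrix, S[i,j] = (1/(n-1)) · Σ_k (x_{k,i} - mean_i) · (x_{k,j} - mean_j), divisor n-1 = 5:
  S[U,U] = ((-3.5)·(-3.5) + (0.5)·(0.5) + (3.5)·(3.5) + (-0.5)·(-0.5) + (3.5)·(3.5) + (-3.5)·(-3.5)) / 5 = 49.5/5 = 9.9
  S[U,V] = ((-3.5)·(-0.6667) + (0.5)·(-1.6667) + (3.5)·(0.3333) + (-0.5)·(1.3333) + (3.5)·(-0.6667) + (-3.5)·(1.3333)) / 5 = -5/5 = -1
  S[V,V] = ((-0.6667)·(-0.6667) + (-1.6667)·(-1.6667) + (0.3333)·(0.3333) + (1.3333)·(1.3333) + (-0.6667)·(-0.6667) + (1.3333)·(1.3333)) / 5 = 7.3333/5 = 1.4667
  S = [[9.9, -1],
 [-1, 1.4667]].

Step 3 — invert S. det(S) = 9.9·1.4667 - (-1)² = 13.52.
  S^{-1} = (1/det) · [[d, -b], [-b, a]] = [[0.1085, 0.074],
 [0.074, 0.7322]].

Step 4 — quadratic form (x̄ - mu_0)^T · S^{-1} · (x̄ - mu_0):
  S^{-1} · (x̄ - mu_0) = (0.7643, 5.0666),
  (x̄ - mu_0)^T · [...] = (2.5)·(0.7643) + (6.6667)·(5.0666) = 35.6879.

Step 5 — scale by n: T² = 6 · 35.6879 = 214.1272.

T² ≈ 214.1272


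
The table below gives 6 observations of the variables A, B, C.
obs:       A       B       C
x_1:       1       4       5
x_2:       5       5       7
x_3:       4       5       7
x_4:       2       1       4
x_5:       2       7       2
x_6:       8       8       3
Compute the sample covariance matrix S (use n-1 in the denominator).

Step 1 — column means:
  mean(A) = (1 + 5 + 4 + 2 + 2 + 8) / 6 = 22/6 = 3.6667
  mean(B) = (4 + 5 + 5 + 1 + 7 + 8) / 6 = 30/6 = 5
  mean(C) = (5 + 7 + 7 + 4 + 2 + 3) / 6 = 28/6 = 4.6667

Step 2 — sample covariance S[i,j] = (1/(n-1)) · Σ_k (x_{k,i} - mean_i) · (x_{k,j} - mean_j), with n-1 = 5.
  S[A,A] = ((-2.6667)·(-2.6667) + (1.3333)·(1.3333) + (0.3333)·(0.3333) + (-1.6667)·(-1.6667) + (-1.6667)·(-1.6667) + (4.3333)·(4.3333)) / 5 = 33.3333/5 = 6.6667
  S[A,B] = ((-2.6667)·(-1) + (1.3333)·(0) + (0.3333)·(0) + (-1.6667)·(-4) + (-1.6667)·(2) + (4.3333)·(3)) / 5 = 19/5 = 3.8
  S[A,C] = ((-2.6667)·(0.3333) + (1.3333)·(2.3333) + (0.3333)·(2.3333) + (-1.6667)·(-0.6667) + (-1.6667)·(-2.6667) + (4.3333)·(-1.6667)) / 5 = 1.3333/5 = 0.2667
  S[B,B] = ((-1)·(-1) + (0)·(0) + (0)·(0) + (-4)·(-4) + (2)·(2) + (3)·(3)) / 5 = 30/5 = 6
  S[B,C] = ((-1)·(0.3333) + (0)·(2.3333) + (0)·(2.3333) + (-4)·(-0.6667) + (2)·(-2.6667) + (3)·(-1.6667)) / 5 = -8/5 = -1.6
  S[C,C] = ((0.3333)·(0.3333) + (2.3333)·(2.3333) + (2.3333)·(2.3333) + (-0.6667)·(-0.6667) + (-2.6667)·(-2.6667) + (-1.6667)·(-1.6667)) / 5 = 21.3333/5 = 4.2667

S is symmetric (S[j,i] = S[i,j]). Assembling:

S = [[6.6667, 3.8, 0.2667],
 [3.8, 6, -1.6],
 [0.2667, -1.6, 4.2667]]


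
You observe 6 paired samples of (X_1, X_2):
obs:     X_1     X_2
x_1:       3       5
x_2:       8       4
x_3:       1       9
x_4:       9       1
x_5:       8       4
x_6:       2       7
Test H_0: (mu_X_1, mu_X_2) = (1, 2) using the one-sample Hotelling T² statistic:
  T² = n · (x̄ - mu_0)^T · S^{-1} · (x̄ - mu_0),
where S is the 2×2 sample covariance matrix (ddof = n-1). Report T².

Step 1 — sample mean vector:
  mean(X_1) = (3 + 8 + 1 + 9 + 8 + 2) / 6 = 31/6 = 5.1667
  mean(X_2) = (5 + 4 + 9 + 1 + 4 + 7) / 6 = 30/6 = 5
  x̄ = (5.1667, 5),  deviation x̄ - mu_0 = (5.1667, 5) - (1, 2) = (4.1667, 3).

Step 2 — sample covariance matrix, S[i,j] = (1/(n-1)) · Σ_k (x_{k,i} - mean_i) · (x_{k,j} - mean_j), divisor n-1 = 5:
  S[X_1,X_1] = ((-2.1667)·(-2.1667) + (2.8333)·(2.8333) + (-4.1667)·(-4.1667) + (3.8333)·(3.8333) + (2.8333)·(2.8333) + (-3.1667)·(-3.1667)) / 5 = 62.8333/5 = 12.5667
  S[X_1,X_2] = ((-2.1667)·(0) + (2.8333)·(-1) + (-4.1667)·(4) + (3.8333)·(-4) + (2.8333)·(-1) + (-3.1667)·(2)) / 5 = -44/5 = -8.8
  S[X_2,X_2] = ((0)·(0) + (-1)·(-1) + (4)·(4) + (-4)·(-4) + (-1)·(-1) + (2)·(2)) / 5 = 38/5 = 7.6
  S = [[12.5667, -8.8],
 [-8.8, 7.6]].

Step 3 — invert S. det(S) = 12.5667·7.6 - (-8.8)² = 18.0667.
  S^{-1} = (1/det) · [[d, -b], [-b, a]] = [[0.4207, 0.4871],
 [0.4871, 0.6956]].

Step 4 — quadratic form (x̄ - mu_0)^T · S^{-1} · (x̄ - mu_0):
  S^{-1} · (x̄ - mu_0) = (3.214, 4.1162),
  (x̄ - mu_0)^T · [...] = (4.1667)·(3.214) + (3)·(4.1162) = 25.7405.

Step 5 — scale by n: T² = 6 · 25.7405 = 154.4428.

T² ≈ 154.4428


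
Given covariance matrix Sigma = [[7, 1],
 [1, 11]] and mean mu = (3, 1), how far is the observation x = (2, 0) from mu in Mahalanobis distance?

Step 1 — centre the observation: (x - mu) = (-1, -1).

Step 2 — invert Sigma. det(Sigma) = 7·11 - (1)² = 76.
  Sigma^{-1} = (1/det) · [[d, -b], [-b, a]] = [[0.1447, -0.0132],
 [-0.0132, 0.0921]].

Step 3 — form the quadratic (x - mu)^T · Sigma^{-1} · (x - mu):
  Sigma^{-1} · (x - mu) = (-0.1316, -0.0789).
  (x - mu)^T · [Sigma^{-1} · (x - mu)] = (-1)·(-0.1316) + (-1)·(-0.0789) = 0.2105.

Step 4 — take square root: d = √(0.2105) ≈ 0.4588.

d(x, mu) = √(0.2105) ≈ 0.4588


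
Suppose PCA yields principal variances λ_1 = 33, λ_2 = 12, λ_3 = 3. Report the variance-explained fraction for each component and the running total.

Step 1 — total variance = trace(Sigma) = Σ λ_i = 33 + 12 + 3 = 48.

Step 2 — fraction explained by component i = λ_i / Σ λ:
  PC1: 33/48 = 0.6875
  PC2: 12/48 = 0.25
  PC3: 3/48 = 0.0625

Step 3 — cumulative fraction after k components = (λ_1 + ... + λ_k) / Σ λ:
  k = 1: 33/48 = 0.6875
  k = 2: (33 + 12)/48 = 45/48 = 0.9375
  k = 3: (33 + 12 + 3)/48 = 48/48 = 1

Summary (fraction, with percent):

explained: PC1 0.6875 (68.75%), PC2 0.25 (25%), PC3 0.0625 (6.25%);  cumulative: 0.6875, 0.9375, 1


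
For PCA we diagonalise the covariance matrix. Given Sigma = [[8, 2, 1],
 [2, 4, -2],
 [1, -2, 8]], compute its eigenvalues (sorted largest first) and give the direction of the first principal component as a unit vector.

Step 1 — characteristic polynomial p(λ) = det(λI - Sigma) = λ³ - tr·λ² + c_1·λ - det, where tr = trace, c_1 = sum of the principal 2×2 minors, det = det(Sigma):
  tr = 8 + 4 + 8 = 20,
  c_1 = (8·4 - (2)²) + (8·8 - (1)²) + (4·8 - (-2)²) = 28 + 63 + 28 = 119,
  det = 8·(4·8 - (-2)²) - (2)·((2)·8 - (-2)·(1)) + (1)·((2)·(-2) - 4·(1)) = 8·(28) - (2)·(18) + (1)·(-8) = 180.
  So p(λ) = λ³ - 20λ² + 119λ - 180.
Step 2 — look for an integer root (rational root theorem: any rational root is an integer divisor of 180). Testing λ = 9:
  p(9) = 729 - 1620 + 1071 - 180 = 0  ✓
  Dividing out (λ - 9): p(λ) = (λ - 9)(λ² - 11λ + 20).
Step 3 — remaining eigenvalues from the quadratic λ² - 11λ + 20 = 0:
  Δ = 11² - 4·20 = 121 - 80 = 41,  λ = (11 ± √41)/2 = (11 ± 6.4031)/2 ≈ 8.7016 or 2.2984.
  Sorted: λ_1 = 9,  λ_2 = 8.7016,  λ_3 = 2.2984  (check: sum = 20 = tr ✓).

Step 4 — unit eigenvector for λ_1 = 9: v spans the null space of (Sigma - λ_1 I), whose rows are
  r_1 = (-1, 2, 1),  r_2 = (2, -5, -2),  r_3 = (1, -2, -1).
  v is orthogonal to every row, so take v ∝ r_1 × r_2 = ((2)·(-2) - (1)·(-5), (1)·(2) - (-1)·(-2), (-1)·(-5) - (2)·(2)) = (1, 0, 1).
  Let u = (1, 0, 1).
  ||u|| = √((1)² + (0)² + (1)²) = √(2) ≈ 1.4142,  v_1 = u/||u|| ≈ (0.7071, 0, 0.7071) (||v_1|| = 1).

λ_1 = 9,  λ_2 = 8.7016,  λ_3 = 2.2984;  v_1 ≈ (0.7071, 0, 0.7071)


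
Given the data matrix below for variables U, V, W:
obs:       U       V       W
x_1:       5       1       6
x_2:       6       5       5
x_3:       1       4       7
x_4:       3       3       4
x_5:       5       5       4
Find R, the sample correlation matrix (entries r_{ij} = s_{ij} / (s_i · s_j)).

Step 1 — column means:
  mean(U) = (5 + 6 + 1 + 3 + 5) / 5 = 20/5 = 4
  mean(V) = (1 + 5 + 4 + 3 + 5) / 5 = 18/5 = 3.6
  mean(W) = (6 + 5 + 7 + 4 + 4) / 5 = 26/5 = 5.2

Step 2 — sample variances and covariances s[i,j] = (1/(n-1)) · Σ_k (x_{k,i} - mean_i) · (x_{k,j} - mean_j), with n-1 = 4:
  s[U,U] = ((1)·(1) + (2)·(2) + (-3)·(-3) + (-1)·(-1) + (1)·(1)) / 4 = 16/4 = 4
  s[U,V] = ((1)·(-2.6) + (2)·(1.4) + (-3)·(0.4) + (-1)·(-0.6) + (1)·(1.4)) / 4 = 1/4 = 0.25
  s[U,W] = ((1)·(0.8) + (2)·(-0.2) + (-3)·(1.8) + (-1)·(-1.2) + (1)·(-1.2)) / 4 = -5/4 = -1.25
  s[V,V] = ((-2.6)·(-2.6) + (1.4)·(1.4) + (0.4)·(0.4) + (-0.6)·(-0.6) + (1.4)·(1.4)) / 4 = 11.2/4 = 2.8
  s[V,W] = ((-2.6)·(0.8) + (1.4)·(-0.2) + (0.4)·(1.8) + (-0.6)·(-1.2) + (1.4)·(-1.2)) / 4 = -2.6/4 = -0.65
  s[W,W] = ((0.8)·(0.8) + (-0.2)·(-0.2) + (1.8)·(1.8) + (-1.2)·(-1.2) + (-1.2)·(-1.2)) / 4 = 6.8/4 = 1.7
  Sample standard deviations s_i = √(s[i,i]):
  s(U) = √(4) = 2
  s(V) = √(2.8) = 1.6733
  s(W) = √(1.7) = 1.3038

Step 3 — r_{ij} = s_{ij} / (s_i · s_j):
  r[U,U] = 1 (diagonal).
  r[U,V] = 0.25 / (2 · 1.6733) = 0.25 / 3.3466 = 0.0747
  r[U,W] = -1.25 / (2 · 1.3038) = -1.25 / 2.6077 = -0.4794
  r[V,V] = 1 (diagonal).
  r[V,W] = -0.65 / (1.6733 · 1.3038) = -0.65 / 2.1817 = -0.2979
  r[W,W] = 1 (diagonal).

R is symmetric with unit diagonal. Assembling:

R = [[1, 0.0747, -0.4794],
 [0.0747, 1, -0.2979],
 [-0.4794, -0.2979, 1]]


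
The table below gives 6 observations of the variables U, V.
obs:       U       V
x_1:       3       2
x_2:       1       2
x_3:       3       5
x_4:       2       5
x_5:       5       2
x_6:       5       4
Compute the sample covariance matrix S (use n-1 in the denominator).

Step 1 — column means:
  mean(U) = (3 + 1 + 3 + 2 + 5 + 5) / 6 = 19/6 = 3.1667
  mean(V) = (2 + 2 + 5 + 5 + 2 + 4) / 6 = 20/6 = 3.3333

Step 2 — sample covariance S[i,j] = (1/(n-1)) · Σ_k (x_{k,i} - mean_i) · (x_{k,j} - mean_j), with n-1 = 5.
  S[U,U] = ((-0.1667)·(-0.1667) + (-2.1667)·(-2.1667) + (-0.1667)·(-0.1667) + (-1.1667)·(-1.1667) + (1.8333)·(1.8333) + (1.8333)·(1.8333)) / 5 = 12.8333/5 = 2.5667
  S[U,V] = ((-0.1667)·(-1.3333) + (-2.1667)·(-1.3333) + (-0.1667)·(1.6667) + (-1.1667)·(1.6667) + (1.8333)·(-1.3333) + (1.8333)·(0.6667)) / 5 = -0.3333/5 = -0.0667
  S[V,V] = ((-1.3333)·(-1.3333) + (-1.3333)·(-1.3333) + (1.6667)·(1.6667) + (1.6667)·(1.6667) + (-1.3333)·(-1.3333) + (0.6667)·(0.6667)) / 5 = 11.3333/5 = 2.2667

S is symmetric (S[j,i] = S[i,j]). Assembling:

S = [[2.5667, -0.0667],
 [-0.0667, 2.2667]]


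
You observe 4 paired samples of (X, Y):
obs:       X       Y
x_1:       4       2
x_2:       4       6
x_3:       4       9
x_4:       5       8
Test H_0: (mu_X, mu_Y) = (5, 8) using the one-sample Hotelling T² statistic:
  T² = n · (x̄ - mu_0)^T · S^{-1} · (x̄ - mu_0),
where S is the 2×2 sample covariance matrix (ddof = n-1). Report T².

Step 1 — sample mean vector:
  mean(X) = (4 + 4 + 4 + 5) / 4 = 17/4 = 4.25
  mean(Y) = (2 + 6 + 9 + 8) / 4 = 25/4 = 6.25
  x̄ = (4.25, 6.25),  deviation x̄ - mu_0 = (4.25, 6.25) - (5, 8) = (-0.75, -1.75).

Step 2 — sample covariance matrix, S[i,j] = (1/(n-1)) · Σ_k (x_{k,i} - mean_i) · (x_{k,j} - mean_j), divisor n-1 = 3:
  S[X,X] = ((-0.25)·(-0.25) + (-0.25)·(-0.25) + (-0.25)·(-0.25) + (0.75)·(0.75)) / 3 = 0.75/3 = 0.25
  S[X,Y] = ((-0.25)·(-4.25) + (-0.25)·(-0.25) + (-0.25)·(2.75) + (0.75)·(1.75)) / 3 = 1.75/3 = 0.5833
  S[Y,Y] = ((-4.25)·(-4.25) + (-0.25)·(-0.25) + (2.75)·(2.75) + (1.75)·(1.75)) / 3 = 28.75/3 = 9.5833
  S = [[0.25, 0.5833],
 [0.5833, 9.5833]].

Step 3 — invert S. det(S) = 0.25·9.5833 - (0.5833)² = 2.0556.
  S^{-1} = (1/det) · [[d, -b], [-b, a]] = [[4.6622, -0.2838],
 [-0.2838, 0.1216]].

Step 4 — quadratic form (x̄ - mu_0)^T · S^{-1} · (x̄ - mu_0):
  S^{-1} · (x̄ - mu_0) = (-3, 0),
  (x̄ - mu_0)^T · [...] = (-0.75)·(-3) + (-1.75)·(0) = 2.25.

Step 5 — scale by n: T² = 4 · 2.25 = 9.

T² ≈ 9
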